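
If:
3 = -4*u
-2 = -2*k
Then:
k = 1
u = -3/4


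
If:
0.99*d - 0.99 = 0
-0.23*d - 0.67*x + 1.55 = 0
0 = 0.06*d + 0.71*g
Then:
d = 1.00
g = -0.08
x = 1.97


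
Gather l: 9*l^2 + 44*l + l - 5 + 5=9*l^2 + 45*l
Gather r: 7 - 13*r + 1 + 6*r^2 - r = 6*r^2 - 14*r + 8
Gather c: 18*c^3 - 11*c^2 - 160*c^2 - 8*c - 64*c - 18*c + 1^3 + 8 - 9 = 18*c^3 - 171*c^2 - 90*c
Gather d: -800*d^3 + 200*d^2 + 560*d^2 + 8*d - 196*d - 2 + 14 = -800*d^3 + 760*d^2 - 188*d + 12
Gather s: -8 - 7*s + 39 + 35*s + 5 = 28*s + 36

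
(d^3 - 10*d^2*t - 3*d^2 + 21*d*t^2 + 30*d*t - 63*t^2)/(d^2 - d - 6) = (d^2 - 10*d*t + 21*t^2)/(d + 2)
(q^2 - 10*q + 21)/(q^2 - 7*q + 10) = (q^2 - 10*q + 21)/(q^2 - 7*q + 10)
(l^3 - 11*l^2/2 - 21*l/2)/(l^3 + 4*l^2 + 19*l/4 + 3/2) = 2*l*(l - 7)/(2*l^2 + 5*l + 2)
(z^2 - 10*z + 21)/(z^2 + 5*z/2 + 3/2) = 2*(z^2 - 10*z + 21)/(2*z^2 + 5*z + 3)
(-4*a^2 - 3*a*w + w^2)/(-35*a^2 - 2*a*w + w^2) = (4*a^2 + 3*a*w - w^2)/(35*a^2 + 2*a*w - w^2)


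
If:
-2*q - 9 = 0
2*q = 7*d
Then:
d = -9/7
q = -9/2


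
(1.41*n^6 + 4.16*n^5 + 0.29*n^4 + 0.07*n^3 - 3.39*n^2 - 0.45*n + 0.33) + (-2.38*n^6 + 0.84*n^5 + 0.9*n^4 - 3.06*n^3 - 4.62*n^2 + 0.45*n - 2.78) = -0.97*n^6 + 5.0*n^5 + 1.19*n^4 - 2.99*n^3 - 8.01*n^2 - 2.45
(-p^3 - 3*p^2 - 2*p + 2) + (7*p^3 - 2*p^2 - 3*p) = 6*p^3 - 5*p^2 - 5*p + 2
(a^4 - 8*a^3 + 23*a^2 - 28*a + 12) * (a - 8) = a^5 - 16*a^4 + 87*a^3 - 212*a^2 + 236*a - 96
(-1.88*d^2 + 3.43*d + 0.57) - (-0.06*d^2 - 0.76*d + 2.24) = -1.82*d^2 + 4.19*d - 1.67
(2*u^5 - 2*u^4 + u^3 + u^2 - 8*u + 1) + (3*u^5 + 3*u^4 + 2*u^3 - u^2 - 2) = 5*u^5 + u^4 + 3*u^3 - 8*u - 1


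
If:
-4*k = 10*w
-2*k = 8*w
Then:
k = 0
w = 0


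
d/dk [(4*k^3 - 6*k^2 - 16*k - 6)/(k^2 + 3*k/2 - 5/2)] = 4*(4*k^4 + 12*k^3 - 23*k^2 + 42*k + 49)/(4*k^4 + 12*k^3 - 11*k^2 - 30*k + 25)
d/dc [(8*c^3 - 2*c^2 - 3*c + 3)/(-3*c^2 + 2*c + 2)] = (-24*c^4 + 32*c^3 + 35*c^2 + 10*c - 12)/(9*c^4 - 12*c^3 - 8*c^2 + 8*c + 4)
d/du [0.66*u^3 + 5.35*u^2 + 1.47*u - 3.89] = 1.98*u^2 + 10.7*u + 1.47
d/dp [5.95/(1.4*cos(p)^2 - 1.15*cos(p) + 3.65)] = (16.66*cos(p) - 6.8425)*sin(p)/(1.4*cos(p)^2 - 1.15*cos(p) + 3.65)^2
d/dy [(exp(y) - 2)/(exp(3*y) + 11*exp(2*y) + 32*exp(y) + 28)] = (-2*exp(2*y) - exp(y) + 46)*exp(y)/(exp(5*y) + 20*exp(4*y) + 145*exp(3*y) + 470*exp(2*y) + 700*exp(y) + 392)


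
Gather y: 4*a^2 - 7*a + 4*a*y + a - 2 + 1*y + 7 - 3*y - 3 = 4*a^2 - 6*a + y*(4*a - 2) + 2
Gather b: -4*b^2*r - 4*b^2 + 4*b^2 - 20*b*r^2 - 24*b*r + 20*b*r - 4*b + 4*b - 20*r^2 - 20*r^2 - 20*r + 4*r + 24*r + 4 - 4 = -4*b^2*r + b*(-20*r^2 - 4*r) - 40*r^2 + 8*r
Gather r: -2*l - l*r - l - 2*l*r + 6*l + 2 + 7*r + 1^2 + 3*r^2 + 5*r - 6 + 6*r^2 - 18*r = 3*l + 9*r^2 + r*(-3*l - 6) - 3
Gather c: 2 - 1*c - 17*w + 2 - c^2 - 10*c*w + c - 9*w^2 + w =-c^2 - 10*c*w - 9*w^2 - 16*w + 4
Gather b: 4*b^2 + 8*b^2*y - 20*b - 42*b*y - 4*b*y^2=b^2*(8*y + 4) + b*(-4*y^2 - 42*y - 20)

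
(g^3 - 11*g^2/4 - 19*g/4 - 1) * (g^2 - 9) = g^5 - 11*g^4/4 - 55*g^3/4 + 95*g^2/4 + 171*g/4 + 9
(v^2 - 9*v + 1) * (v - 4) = v^3 - 13*v^2 + 37*v - 4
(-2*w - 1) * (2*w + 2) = -4*w^2 - 6*w - 2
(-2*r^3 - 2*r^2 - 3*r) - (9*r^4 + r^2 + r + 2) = -9*r^4 - 2*r^3 - 3*r^2 - 4*r - 2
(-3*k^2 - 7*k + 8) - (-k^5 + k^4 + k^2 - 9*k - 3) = k^5 - k^4 - 4*k^2 + 2*k + 11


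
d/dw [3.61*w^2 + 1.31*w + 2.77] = 7.22*w + 1.31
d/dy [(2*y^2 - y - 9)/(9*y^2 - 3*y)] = (y^2 + 54*y - 9)/(3*y^2*(9*y^2 - 6*y + 1))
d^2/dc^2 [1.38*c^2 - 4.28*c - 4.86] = 2.76000000000000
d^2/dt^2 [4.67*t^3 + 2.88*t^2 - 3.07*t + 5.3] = 28.02*t + 5.76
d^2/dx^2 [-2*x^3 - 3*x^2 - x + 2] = -12*x - 6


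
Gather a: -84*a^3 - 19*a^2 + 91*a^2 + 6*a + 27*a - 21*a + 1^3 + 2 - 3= -84*a^3 + 72*a^2 + 12*a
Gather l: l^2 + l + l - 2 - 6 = l^2 + 2*l - 8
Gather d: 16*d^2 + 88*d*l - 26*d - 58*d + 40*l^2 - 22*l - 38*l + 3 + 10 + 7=16*d^2 + d*(88*l - 84) + 40*l^2 - 60*l + 20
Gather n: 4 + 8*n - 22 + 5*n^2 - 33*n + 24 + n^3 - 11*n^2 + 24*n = n^3 - 6*n^2 - n + 6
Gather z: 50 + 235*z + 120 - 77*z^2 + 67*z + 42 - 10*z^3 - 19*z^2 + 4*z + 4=-10*z^3 - 96*z^2 + 306*z + 216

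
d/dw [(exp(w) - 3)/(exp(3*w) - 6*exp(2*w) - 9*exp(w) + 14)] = (3*(exp(w) - 3)*(-exp(2*w) + 4*exp(w) + 3) + exp(3*w) - 6*exp(2*w) - 9*exp(w) + 14)*exp(w)/(exp(3*w) - 6*exp(2*w) - 9*exp(w) + 14)^2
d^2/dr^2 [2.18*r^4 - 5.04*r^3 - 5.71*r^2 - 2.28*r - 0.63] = 26.16*r^2 - 30.24*r - 11.42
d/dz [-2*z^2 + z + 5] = 1 - 4*z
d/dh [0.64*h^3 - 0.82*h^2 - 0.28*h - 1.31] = 1.92*h^2 - 1.64*h - 0.28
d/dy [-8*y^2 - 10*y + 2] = -16*y - 10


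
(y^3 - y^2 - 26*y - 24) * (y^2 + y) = y^5 - 27*y^3 - 50*y^2 - 24*y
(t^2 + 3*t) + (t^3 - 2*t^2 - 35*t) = t^3 - t^2 - 32*t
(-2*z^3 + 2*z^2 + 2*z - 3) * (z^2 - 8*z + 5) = -2*z^5 + 18*z^4 - 24*z^3 - 9*z^2 + 34*z - 15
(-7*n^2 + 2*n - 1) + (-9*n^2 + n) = -16*n^2 + 3*n - 1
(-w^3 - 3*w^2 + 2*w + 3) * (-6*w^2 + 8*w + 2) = 6*w^5 + 10*w^4 - 38*w^3 - 8*w^2 + 28*w + 6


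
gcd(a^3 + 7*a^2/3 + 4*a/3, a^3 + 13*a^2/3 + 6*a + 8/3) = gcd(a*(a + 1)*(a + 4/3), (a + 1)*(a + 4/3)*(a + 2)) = a^2 + 7*a/3 + 4/3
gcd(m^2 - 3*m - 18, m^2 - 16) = 1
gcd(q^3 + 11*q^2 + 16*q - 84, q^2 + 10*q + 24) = q + 6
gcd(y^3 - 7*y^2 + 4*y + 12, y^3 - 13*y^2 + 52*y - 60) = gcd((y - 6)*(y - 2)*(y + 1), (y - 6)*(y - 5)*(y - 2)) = y^2 - 8*y + 12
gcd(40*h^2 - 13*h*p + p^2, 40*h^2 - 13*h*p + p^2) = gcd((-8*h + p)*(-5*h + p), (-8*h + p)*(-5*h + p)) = 40*h^2 - 13*h*p + p^2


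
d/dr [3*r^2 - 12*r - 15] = 6*r - 12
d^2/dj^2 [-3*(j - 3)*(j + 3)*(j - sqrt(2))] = -18*j + 6*sqrt(2)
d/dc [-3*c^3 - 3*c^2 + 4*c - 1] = -9*c^2 - 6*c + 4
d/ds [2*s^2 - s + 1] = 4*s - 1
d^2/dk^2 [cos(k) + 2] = -cos(k)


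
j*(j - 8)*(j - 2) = j^3 - 10*j^2 + 16*j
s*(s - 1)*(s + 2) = s^3 + s^2 - 2*s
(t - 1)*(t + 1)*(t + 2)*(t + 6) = t^4 + 8*t^3 + 11*t^2 - 8*t - 12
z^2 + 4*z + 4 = (z + 2)^2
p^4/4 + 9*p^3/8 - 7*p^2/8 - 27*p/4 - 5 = (p/4 + 1)*(p - 5/2)*(p + 1)*(p + 2)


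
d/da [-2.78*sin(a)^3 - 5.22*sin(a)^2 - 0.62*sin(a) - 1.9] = (-10.44*sin(a) + 4.17*cos(2*a) - 4.79)*cos(a)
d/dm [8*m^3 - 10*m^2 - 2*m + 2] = 24*m^2 - 20*m - 2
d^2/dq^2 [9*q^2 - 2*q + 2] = 18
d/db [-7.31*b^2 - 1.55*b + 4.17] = -14.62*b - 1.55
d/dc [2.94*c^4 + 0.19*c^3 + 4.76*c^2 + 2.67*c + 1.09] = 11.76*c^3 + 0.57*c^2 + 9.52*c + 2.67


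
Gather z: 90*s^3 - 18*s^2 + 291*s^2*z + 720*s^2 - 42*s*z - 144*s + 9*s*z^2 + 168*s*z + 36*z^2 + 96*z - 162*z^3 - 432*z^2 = 90*s^3 + 702*s^2 - 144*s - 162*z^3 + z^2*(9*s - 396) + z*(291*s^2 + 126*s + 96)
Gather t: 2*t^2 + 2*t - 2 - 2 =2*t^2 + 2*t - 4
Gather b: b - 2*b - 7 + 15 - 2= 6 - b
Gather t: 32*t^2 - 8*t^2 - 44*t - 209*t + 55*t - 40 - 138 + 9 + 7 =24*t^2 - 198*t - 162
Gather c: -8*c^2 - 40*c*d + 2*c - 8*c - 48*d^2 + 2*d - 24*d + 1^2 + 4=-8*c^2 + c*(-40*d - 6) - 48*d^2 - 22*d + 5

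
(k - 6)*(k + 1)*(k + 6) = k^3 + k^2 - 36*k - 36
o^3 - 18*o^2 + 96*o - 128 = (o - 8)^2*(o - 2)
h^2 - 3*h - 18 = (h - 6)*(h + 3)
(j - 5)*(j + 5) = j^2 - 25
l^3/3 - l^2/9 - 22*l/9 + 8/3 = (l/3 + 1)*(l - 2)*(l - 4/3)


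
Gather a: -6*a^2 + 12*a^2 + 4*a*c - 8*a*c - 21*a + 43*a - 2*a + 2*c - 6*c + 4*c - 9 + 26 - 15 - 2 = 6*a^2 + a*(20 - 4*c)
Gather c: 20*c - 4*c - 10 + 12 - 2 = 16*c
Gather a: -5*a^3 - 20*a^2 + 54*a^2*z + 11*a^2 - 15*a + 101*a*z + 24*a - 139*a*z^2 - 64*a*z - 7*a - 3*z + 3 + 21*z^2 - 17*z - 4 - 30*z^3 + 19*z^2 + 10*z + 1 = -5*a^3 + a^2*(54*z - 9) + a*(-139*z^2 + 37*z + 2) - 30*z^3 + 40*z^2 - 10*z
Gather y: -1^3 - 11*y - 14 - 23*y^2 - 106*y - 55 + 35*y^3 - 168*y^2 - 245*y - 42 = 35*y^3 - 191*y^2 - 362*y - 112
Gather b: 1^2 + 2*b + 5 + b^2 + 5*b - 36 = b^2 + 7*b - 30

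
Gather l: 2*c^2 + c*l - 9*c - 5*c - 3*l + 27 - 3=2*c^2 - 14*c + l*(c - 3) + 24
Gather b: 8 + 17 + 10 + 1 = 36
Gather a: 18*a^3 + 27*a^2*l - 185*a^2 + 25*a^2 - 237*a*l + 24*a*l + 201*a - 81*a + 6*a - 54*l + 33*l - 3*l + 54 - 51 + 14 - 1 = 18*a^3 + a^2*(27*l - 160) + a*(126 - 213*l) - 24*l + 16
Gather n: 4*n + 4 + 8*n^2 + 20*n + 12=8*n^2 + 24*n + 16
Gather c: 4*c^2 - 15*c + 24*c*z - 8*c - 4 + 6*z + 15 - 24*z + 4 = 4*c^2 + c*(24*z - 23) - 18*z + 15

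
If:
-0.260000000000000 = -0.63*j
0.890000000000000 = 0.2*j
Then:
No Solution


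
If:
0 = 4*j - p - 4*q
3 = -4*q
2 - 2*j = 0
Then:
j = 1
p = 7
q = -3/4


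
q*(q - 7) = q^2 - 7*q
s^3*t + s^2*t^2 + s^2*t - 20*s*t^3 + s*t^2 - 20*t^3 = (s - 4*t)*(s + 5*t)*(s*t + t)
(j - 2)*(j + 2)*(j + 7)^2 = j^4 + 14*j^3 + 45*j^2 - 56*j - 196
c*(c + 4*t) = c^2 + 4*c*t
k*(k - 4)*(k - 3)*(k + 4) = k^4 - 3*k^3 - 16*k^2 + 48*k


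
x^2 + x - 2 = (x - 1)*(x + 2)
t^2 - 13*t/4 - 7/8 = (t - 7/2)*(t + 1/4)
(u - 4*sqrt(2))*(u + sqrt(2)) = u^2 - 3*sqrt(2)*u - 8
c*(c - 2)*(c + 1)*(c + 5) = c^4 + 4*c^3 - 7*c^2 - 10*c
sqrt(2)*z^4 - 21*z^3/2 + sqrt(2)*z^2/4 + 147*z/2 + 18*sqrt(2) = (z - 4*sqrt(2))*(z - 3*sqrt(2))*(z + 3*sqrt(2)/2)*(sqrt(2)*z + 1/2)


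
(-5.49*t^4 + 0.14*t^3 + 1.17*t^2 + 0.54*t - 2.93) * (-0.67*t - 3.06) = 3.6783*t^5 + 16.7056*t^4 - 1.2123*t^3 - 3.942*t^2 + 0.3107*t + 8.9658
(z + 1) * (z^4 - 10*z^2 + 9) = z^5 + z^4 - 10*z^3 - 10*z^2 + 9*z + 9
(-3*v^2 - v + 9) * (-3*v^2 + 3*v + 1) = 9*v^4 - 6*v^3 - 33*v^2 + 26*v + 9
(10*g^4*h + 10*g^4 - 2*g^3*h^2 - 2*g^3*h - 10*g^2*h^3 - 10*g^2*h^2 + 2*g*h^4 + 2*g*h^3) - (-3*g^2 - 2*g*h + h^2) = 10*g^4*h + 10*g^4 - 2*g^3*h^2 - 2*g^3*h - 10*g^2*h^3 - 10*g^2*h^2 + 3*g^2 + 2*g*h^4 + 2*g*h^3 + 2*g*h - h^2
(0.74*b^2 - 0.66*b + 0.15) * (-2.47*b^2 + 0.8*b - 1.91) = -1.8278*b^4 + 2.2222*b^3 - 2.3119*b^2 + 1.3806*b - 0.2865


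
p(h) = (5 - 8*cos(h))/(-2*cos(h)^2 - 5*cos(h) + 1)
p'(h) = (5 - 8*cos(h))*(-4*sin(h)*cos(h) - 5*sin(h))/(-2*cos(h)^2 - 5*cos(h) + 1)^2 + 8*sin(h)/(-2*cos(h)^2 - 5*cos(h) + 1) = (16*cos(h)^2 - 20*cos(h) - 17)*sin(h)/(5*cos(h) + cos(2*h))^2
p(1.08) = -0.68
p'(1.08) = -6.22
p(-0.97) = -0.19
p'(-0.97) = 3.15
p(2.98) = 3.23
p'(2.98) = 0.19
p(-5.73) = 0.38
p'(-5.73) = -0.53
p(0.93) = -0.08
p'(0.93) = -2.55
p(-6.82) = 0.39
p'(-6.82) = 0.50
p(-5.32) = -0.17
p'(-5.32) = -3.03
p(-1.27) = -4.00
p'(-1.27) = 47.62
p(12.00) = 0.38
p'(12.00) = 0.56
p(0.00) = 0.50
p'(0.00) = 0.00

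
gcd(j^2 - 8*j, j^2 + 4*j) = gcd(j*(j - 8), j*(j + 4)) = j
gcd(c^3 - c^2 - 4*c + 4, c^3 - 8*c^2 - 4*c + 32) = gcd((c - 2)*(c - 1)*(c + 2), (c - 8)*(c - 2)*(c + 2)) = c^2 - 4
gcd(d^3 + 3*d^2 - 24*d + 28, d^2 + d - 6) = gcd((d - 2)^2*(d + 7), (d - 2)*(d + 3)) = d - 2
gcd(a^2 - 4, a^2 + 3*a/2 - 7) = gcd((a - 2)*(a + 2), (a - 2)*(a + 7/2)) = a - 2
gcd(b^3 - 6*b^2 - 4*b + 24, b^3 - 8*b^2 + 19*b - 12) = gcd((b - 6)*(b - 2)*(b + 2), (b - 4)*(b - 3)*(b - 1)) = 1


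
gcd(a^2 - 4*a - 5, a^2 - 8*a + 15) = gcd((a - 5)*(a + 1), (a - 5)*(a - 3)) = a - 5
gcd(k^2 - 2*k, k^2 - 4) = k - 2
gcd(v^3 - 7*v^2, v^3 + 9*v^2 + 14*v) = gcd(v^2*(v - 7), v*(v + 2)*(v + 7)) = v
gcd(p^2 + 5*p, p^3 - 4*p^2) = p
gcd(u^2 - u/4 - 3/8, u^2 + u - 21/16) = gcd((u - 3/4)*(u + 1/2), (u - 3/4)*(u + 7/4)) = u - 3/4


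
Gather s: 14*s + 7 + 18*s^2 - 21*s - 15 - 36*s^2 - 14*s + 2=-18*s^2 - 21*s - 6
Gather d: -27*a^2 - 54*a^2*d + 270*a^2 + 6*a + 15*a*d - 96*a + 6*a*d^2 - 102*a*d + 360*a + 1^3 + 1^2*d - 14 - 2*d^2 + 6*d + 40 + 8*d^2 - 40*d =243*a^2 + 270*a + d^2*(6*a + 6) + d*(-54*a^2 - 87*a - 33) + 27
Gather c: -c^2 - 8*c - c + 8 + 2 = -c^2 - 9*c + 10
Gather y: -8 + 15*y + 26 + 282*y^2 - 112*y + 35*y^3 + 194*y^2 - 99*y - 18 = 35*y^3 + 476*y^2 - 196*y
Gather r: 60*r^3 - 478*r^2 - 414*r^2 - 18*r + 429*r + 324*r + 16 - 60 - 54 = 60*r^3 - 892*r^2 + 735*r - 98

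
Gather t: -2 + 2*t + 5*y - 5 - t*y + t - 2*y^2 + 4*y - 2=t*(3 - y) - 2*y^2 + 9*y - 9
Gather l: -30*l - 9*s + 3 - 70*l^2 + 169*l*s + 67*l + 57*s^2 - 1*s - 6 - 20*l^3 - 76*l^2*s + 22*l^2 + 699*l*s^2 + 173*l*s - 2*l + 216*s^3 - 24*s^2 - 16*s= -20*l^3 + l^2*(-76*s - 48) + l*(699*s^2 + 342*s + 35) + 216*s^3 + 33*s^2 - 26*s - 3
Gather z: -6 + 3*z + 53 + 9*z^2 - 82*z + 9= 9*z^2 - 79*z + 56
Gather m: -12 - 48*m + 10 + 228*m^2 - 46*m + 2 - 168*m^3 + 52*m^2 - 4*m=-168*m^3 + 280*m^2 - 98*m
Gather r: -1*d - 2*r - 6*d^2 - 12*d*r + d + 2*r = -6*d^2 - 12*d*r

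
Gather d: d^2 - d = d^2 - d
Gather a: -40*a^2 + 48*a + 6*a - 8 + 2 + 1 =-40*a^2 + 54*a - 5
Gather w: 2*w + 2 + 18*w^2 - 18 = 18*w^2 + 2*w - 16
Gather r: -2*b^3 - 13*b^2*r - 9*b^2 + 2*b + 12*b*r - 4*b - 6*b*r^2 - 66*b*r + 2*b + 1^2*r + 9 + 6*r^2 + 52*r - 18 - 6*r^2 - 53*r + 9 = -2*b^3 - 9*b^2 - 6*b*r^2 + r*(-13*b^2 - 54*b)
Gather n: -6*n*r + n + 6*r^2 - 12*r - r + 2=n*(1 - 6*r) + 6*r^2 - 13*r + 2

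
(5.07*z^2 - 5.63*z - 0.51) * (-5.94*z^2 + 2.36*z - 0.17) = -30.1158*z^4 + 45.4074*z^3 - 11.1193*z^2 - 0.2465*z + 0.0867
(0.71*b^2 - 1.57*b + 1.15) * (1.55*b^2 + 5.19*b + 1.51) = 1.1005*b^4 + 1.2514*b^3 - 5.2937*b^2 + 3.5978*b + 1.7365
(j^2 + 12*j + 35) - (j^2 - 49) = 12*j + 84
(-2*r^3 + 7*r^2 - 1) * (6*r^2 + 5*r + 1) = -12*r^5 + 32*r^4 + 33*r^3 + r^2 - 5*r - 1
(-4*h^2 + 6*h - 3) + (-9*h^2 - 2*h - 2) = -13*h^2 + 4*h - 5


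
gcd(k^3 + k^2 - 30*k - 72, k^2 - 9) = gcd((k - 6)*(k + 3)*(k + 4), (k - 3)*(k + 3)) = k + 3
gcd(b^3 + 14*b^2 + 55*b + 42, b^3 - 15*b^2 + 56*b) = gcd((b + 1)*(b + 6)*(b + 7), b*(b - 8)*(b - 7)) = 1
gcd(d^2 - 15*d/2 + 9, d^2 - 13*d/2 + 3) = d - 6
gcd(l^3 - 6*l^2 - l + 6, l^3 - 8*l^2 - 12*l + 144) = l - 6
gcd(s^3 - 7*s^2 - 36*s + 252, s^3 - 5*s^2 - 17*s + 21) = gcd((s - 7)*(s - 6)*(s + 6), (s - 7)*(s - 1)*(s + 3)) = s - 7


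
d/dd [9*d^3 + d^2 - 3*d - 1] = 27*d^2 + 2*d - 3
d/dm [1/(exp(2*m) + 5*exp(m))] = (-2*exp(m) - 5)*exp(-m)/(exp(m) + 5)^2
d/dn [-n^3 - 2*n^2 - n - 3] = -3*n^2 - 4*n - 1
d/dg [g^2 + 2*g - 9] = 2*g + 2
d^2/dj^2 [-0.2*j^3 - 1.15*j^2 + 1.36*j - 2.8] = -1.2*j - 2.3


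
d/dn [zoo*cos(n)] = zoo*sin(n)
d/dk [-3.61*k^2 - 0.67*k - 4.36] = -7.22*k - 0.67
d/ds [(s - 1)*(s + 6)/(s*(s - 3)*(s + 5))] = (-s^4 - 10*s^3 - 7*s^2 + 24*s - 90)/(s^2*(s^4 + 4*s^3 - 26*s^2 - 60*s + 225))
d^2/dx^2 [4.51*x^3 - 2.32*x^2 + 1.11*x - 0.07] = 27.06*x - 4.64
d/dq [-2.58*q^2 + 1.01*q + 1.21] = 1.01 - 5.16*q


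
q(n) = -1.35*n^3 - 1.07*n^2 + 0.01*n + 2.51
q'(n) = -4.05*n^2 - 2.14*n + 0.01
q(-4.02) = 72.88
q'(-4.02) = -56.84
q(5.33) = -232.25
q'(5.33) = -126.45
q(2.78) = -34.74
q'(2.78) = -37.24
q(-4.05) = 74.60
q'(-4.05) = -57.75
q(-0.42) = 2.42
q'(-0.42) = 0.19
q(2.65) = -30.10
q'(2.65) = -34.10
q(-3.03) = 30.21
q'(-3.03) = -30.69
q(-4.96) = 140.87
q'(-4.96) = -89.01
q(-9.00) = 899.90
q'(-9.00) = -308.78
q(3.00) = -43.54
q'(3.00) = -42.86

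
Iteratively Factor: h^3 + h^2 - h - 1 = (h + 1)*(h^2 - 1) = (h - 1)*(h + 1)*(h + 1)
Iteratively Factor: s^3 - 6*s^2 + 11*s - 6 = (s - 1)*(s^2 - 5*s + 6) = (s - 3)*(s - 1)*(s - 2)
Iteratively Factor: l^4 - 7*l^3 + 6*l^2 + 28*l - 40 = (l - 5)*(l^3 - 2*l^2 - 4*l + 8) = (l - 5)*(l + 2)*(l^2 - 4*l + 4) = (l - 5)*(l - 2)*(l + 2)*(l - 2)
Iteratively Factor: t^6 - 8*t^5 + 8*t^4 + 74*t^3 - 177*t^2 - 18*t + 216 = (t + 1)*(t^5 - 9*t^4 + 17*t^3 + 57*t^2 - 234*t + 216) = (t - 3)*(t + 1)*(t^4 - 6*t^3 - t^2 + 54*t - 72) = (t - 3)*(t - 2)*(t + 1)*(t^3 - 4*t^2 - 9*t + 36) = (t - 3)*(t - 2)*(t + 1)*(t + 3)*(t^2 - 7*t + 12) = (t - 4)*(t - 3)*(t - 2)*(t + 1)*(t + 3)*(t - 3)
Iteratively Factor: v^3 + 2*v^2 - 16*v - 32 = (v + 4)*(v^2 - 2*v - 8) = (v + 2)*(v + 4)*(v - 4)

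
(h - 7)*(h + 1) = h^2 - 6*h - 7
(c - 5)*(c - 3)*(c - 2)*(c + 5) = c^4 - 5*c^3 - 19*c^2 + 125*c - 150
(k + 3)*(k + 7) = k^2 + 10*k + 21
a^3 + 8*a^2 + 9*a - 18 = (a - 1)*(a + 3)*(a + 6)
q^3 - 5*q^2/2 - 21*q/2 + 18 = (q - 4)*(q - 3/2)*(q + 3)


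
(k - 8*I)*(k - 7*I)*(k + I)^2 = k^4 - 13*I*k^3 - 27*k^2 - 97*I*k + 56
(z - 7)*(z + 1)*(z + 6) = z^3 - 43*z - 42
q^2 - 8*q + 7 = (q - 7)*(q - 1)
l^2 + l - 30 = (l - 5)*(l + 6)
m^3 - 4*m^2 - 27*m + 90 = (m - 6)*(m - 3)*(m + 5)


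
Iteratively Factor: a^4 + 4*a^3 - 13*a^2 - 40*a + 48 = (a - 1)*(a^3 + 5*a^2 - 8*a - 48) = (a - 3)*(a - 1)*(a^2 + 8*a + 16) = (a - 3)*(a - 1)*(a + 4)*(a + 4)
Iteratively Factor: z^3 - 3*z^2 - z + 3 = (z - 1)*(z^2 - 2*z - 3) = (z - 3)*(z - 1)*(z + 1)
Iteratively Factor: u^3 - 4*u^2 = (u - 4)*(u^2) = u*(u - 4)*(u)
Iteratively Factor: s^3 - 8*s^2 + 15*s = (s - 5)*(s^2 - 3*s) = s*(s - 5)*(s - 3)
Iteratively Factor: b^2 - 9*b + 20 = (b - 5)*(b - 4)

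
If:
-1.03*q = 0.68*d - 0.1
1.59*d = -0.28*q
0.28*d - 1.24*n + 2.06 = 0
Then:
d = -0.02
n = 1.66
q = 0.11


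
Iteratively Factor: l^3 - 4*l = (l)*(l^2 - 4) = l*(l + 2)*(l - 2)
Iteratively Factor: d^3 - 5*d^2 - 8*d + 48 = (d - 4)*(d^2 - d - 12) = (d - 4)^2*(d + 3)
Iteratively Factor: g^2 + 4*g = (g)*(g + 4)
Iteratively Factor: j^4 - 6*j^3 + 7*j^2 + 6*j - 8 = (j - 1)*(j^3 - 5*j^2 + 2*j + 8) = (j - 4)*(j - 1)*(j^2 - j - 2) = (j - 4)*(j - 1)*(j + 1)*(j - 2)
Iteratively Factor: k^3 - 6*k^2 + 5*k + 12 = (k - 4)*(k^2 - 2*k - 3) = (k - 4)*(k + 1)*(k - 3)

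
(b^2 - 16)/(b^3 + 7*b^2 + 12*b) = (b - 4)/(b*(b + 3))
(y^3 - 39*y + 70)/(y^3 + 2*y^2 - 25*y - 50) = (y^2 + 5*y - 14)/(y^2 + 7*y + 10)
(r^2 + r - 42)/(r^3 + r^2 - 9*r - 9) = (r^2 + r - 42)/(r^3 + r^2 - 9*r - 9)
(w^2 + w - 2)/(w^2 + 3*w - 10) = (w^2 + w - 2)/(w^2 + 3*w - 10)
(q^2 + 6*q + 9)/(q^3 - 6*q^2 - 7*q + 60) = (q + 3)/(q^2 - 9*q + 20)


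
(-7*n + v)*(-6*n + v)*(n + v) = 42*n^3 + 29*n^2*v - 12*n*v^2 + v^3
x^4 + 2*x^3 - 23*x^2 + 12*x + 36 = (x - 3)*(x - 2)*(x + 1)*(x + 6)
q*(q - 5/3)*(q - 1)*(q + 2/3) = q^4 - 2*q^3 - q^2/9 + 10*q/9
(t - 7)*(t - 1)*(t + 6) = t^3 - 2*t^2 - 41*t + 42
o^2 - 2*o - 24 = (o - 6)*(o + 4)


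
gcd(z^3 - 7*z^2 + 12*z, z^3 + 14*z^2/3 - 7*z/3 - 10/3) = 1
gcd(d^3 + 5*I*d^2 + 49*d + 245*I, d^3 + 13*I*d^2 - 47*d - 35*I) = d^2 + 12*I*d - 35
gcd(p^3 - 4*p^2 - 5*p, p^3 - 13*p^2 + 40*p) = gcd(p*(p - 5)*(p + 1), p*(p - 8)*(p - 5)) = p^2 - 5*p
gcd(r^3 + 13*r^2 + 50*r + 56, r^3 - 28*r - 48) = r^2 + 6*r + 8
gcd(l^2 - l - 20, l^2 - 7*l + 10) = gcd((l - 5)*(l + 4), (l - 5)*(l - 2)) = l - 5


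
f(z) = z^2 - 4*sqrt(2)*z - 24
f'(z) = 2*z - 4*sqrt(2)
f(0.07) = -24.39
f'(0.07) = -5.52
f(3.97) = -30.70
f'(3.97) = 2.28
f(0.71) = -27.51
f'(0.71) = -4.24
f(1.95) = -31.23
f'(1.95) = -1.76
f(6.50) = -18.52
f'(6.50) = 7.34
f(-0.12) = -23.31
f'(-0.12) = -5.90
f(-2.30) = -5.70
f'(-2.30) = -10.26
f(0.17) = -24.93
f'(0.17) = -5.32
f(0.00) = -24.00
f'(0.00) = -5.66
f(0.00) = -24.00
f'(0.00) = -5.66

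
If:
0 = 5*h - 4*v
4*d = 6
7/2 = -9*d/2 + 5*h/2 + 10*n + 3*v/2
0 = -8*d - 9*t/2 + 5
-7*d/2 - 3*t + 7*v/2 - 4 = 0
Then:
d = 3/2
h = 22/21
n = 17/30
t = -14/9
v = 55/42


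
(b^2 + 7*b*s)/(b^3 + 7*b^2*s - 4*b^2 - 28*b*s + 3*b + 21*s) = b/(b^2 - 4*b + 3)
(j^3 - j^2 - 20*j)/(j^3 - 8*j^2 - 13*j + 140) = j/(j - 7)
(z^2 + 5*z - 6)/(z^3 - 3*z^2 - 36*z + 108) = (z - 1)/(z^2 - 9*z + 18)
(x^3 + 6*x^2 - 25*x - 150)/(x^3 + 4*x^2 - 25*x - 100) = (x + 6)/(x + 4)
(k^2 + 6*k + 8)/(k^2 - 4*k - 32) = (k + 2)/(k - 8)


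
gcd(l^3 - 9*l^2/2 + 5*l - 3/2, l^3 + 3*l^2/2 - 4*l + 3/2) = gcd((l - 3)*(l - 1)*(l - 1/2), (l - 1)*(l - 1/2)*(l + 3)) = l^2 - 3*l/2 + 1/2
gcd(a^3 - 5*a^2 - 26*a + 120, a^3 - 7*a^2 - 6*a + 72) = a^2 - 10*a + 24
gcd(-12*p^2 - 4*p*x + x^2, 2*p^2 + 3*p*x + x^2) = 2*p + x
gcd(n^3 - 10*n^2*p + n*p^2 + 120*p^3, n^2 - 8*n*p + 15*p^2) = -n + 5*p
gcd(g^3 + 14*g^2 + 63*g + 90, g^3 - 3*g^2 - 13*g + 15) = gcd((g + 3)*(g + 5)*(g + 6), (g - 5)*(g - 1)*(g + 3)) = g + 3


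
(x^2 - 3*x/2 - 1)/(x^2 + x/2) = (x - 2)/x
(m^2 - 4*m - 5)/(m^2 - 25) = (m + 1)/(m + 5)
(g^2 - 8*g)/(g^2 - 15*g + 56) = g/(g - 7)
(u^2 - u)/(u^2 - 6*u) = (u - 1)/(u - 6)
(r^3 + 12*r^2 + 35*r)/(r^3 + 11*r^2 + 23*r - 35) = r/(r - 1)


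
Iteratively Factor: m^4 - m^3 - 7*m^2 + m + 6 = (m + 1)*(m^3 - 2*m^2 - 5*m + 6) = (m - 3)*(m + 1)*(m^2 + m - 2) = (m - 3)*(m - 1)*(m + 1)*(m + 2)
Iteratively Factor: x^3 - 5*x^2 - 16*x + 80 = (x - 4)*(x^2 - x - 20) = (x - 4)*(x + 4)*(x - 5)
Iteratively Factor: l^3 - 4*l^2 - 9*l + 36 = (l + 3)*(l^2 - 7*l + 12) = (l - 4)*(l + 3)*(l - 3)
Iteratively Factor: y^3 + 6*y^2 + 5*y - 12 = (y - 1)*(y^2 + 7*y + 12) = (y - 1)*(y + 3)*(y + 4)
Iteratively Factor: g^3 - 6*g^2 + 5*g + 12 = (g + 1)*(g^2 - 7*g + 12) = (g - 3)*(g + 1)*(g - 4)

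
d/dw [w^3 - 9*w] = 3*w^2 - 9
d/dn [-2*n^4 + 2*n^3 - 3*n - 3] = -8*n^3 + 6*n^2 - 3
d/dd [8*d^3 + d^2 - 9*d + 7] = 24*d^2 + 2*d - 9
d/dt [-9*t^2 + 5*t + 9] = 5 - 18*t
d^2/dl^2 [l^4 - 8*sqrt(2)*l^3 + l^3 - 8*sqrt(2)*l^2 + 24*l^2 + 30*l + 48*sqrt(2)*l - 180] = 12*l^2 - 48*sqrt(2)*l + 6*l - 16*sqrt(2) + 48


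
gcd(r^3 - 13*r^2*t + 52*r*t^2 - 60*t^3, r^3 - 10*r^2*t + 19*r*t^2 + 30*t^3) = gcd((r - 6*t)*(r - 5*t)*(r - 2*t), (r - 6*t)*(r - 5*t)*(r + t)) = r^2 - 11*r*t + 30*t^2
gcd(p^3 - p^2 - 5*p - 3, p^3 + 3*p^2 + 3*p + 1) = p^2 + 2*p + 1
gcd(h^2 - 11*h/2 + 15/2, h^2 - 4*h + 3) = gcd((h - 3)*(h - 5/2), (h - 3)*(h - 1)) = h - 3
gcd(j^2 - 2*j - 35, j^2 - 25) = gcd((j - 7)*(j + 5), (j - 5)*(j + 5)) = j + 5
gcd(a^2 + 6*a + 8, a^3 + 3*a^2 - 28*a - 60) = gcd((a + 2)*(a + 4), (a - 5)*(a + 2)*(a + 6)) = a + 2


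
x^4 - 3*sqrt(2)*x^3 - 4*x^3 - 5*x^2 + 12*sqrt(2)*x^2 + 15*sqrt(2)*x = x*(x - 5)*(x + 1)*(x - 3*sqrt(2))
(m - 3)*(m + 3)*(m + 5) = m^3 + 5*m^2 - 9*m - 45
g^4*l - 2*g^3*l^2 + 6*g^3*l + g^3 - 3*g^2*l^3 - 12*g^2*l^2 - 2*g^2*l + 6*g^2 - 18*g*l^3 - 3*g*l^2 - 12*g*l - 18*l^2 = (g + 6)*(g - 3*l)*(g + l)*(g*l + 1)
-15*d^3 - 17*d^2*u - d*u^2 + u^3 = (-5*d + u)*(d + u)*(3*d + u)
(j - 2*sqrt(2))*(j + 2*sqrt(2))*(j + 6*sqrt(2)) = j^3 + 6*sqrt(2)*j^2 - 8*j - 48*sqrt(2)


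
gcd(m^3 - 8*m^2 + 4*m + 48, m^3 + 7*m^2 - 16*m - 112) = m - 4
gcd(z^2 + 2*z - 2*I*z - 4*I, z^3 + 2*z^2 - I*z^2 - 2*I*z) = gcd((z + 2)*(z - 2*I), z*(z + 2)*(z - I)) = z + 2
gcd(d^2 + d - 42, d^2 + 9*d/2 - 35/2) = d + 7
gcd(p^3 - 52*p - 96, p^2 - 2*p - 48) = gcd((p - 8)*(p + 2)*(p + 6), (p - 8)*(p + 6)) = p^2 - 2*p - 48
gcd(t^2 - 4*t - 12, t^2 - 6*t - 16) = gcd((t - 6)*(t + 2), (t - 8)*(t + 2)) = t + 2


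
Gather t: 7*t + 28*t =35*t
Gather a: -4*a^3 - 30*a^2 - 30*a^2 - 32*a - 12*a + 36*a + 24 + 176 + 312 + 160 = -4*a^3 - 60*a^2 - 8*a + 672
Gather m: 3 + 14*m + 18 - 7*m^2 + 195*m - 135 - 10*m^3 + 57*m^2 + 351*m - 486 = -10*m^3 + 50*m^2 + 560*m - 600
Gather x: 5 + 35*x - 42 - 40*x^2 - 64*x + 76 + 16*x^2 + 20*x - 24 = -24*x^2 - 9*x + 15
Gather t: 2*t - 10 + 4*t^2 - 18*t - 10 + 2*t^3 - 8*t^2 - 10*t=2*t^3 - 4*t^2 - 26*t - 20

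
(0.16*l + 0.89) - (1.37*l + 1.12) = -1.21*l - 0.23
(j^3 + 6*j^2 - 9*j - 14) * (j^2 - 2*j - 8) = j^5 + 4*j^4 - 29*j^3 - 44*j^2 + 100*j + 112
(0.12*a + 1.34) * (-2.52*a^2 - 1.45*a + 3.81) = -0.3024*a^3 - 3.5508*a^2 - 1.4858*a + 5.1054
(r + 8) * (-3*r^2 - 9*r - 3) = -3*r^3 - 33*r^2 - 75*r - 24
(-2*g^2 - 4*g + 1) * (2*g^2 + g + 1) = -4*g^4 - 10*g^3 - 4*g^2 - 3*g + 1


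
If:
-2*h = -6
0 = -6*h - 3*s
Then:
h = 3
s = -6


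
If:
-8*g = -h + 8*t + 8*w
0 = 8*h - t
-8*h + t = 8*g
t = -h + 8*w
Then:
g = 0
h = 0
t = 0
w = 0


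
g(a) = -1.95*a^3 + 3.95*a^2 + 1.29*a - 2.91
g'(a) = -5.85*a^2 + 7.9*a + 1.29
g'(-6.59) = -304.83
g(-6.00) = 552.75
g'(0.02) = 1.45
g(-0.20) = -2.99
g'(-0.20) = -0.52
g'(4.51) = -82.07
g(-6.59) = 718.20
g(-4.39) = 232.53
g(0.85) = -0.16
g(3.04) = -17.27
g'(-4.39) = -146.13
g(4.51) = -95.63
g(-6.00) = 552.75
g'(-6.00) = -256.71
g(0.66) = -0.90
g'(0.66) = 3.96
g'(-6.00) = -256.71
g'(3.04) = -28.76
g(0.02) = -2.88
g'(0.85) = 3.78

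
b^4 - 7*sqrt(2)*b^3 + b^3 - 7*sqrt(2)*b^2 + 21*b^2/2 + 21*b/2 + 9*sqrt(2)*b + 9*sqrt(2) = (b + 1)*(b - 6*sqrt(2))*(b - 3*sqrt(2)/2)*(b + sqrt(2)/2)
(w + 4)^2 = w^2 + 8*w + 16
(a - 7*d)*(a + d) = a^2 - 6*a*d - 7*d^2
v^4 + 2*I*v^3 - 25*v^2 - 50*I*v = v*(v - 5)*(v + 5)*(v + 2*I)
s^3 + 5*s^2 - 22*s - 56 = (s - 4)*(s + 2)*(s + 7)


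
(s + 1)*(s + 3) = s^2 + 4*s + 3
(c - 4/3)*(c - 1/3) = c^2 - 5*c/3 + 4/9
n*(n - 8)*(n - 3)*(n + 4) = n^4 - 7*n^3 - 20*n^2 + 96*n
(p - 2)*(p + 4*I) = p^2 - 2*p + 4*I*p - 8*I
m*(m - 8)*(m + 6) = m^3 - 2*m^2 - 48*m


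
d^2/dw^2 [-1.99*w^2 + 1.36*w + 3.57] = -3.98000000000000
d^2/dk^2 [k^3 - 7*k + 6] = 6*k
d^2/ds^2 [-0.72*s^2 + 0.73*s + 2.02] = -1.44000000000000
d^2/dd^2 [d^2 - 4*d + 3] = 2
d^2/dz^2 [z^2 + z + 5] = 2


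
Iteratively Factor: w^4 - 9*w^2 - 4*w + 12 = (w + 2)*(w^3 - 2*w^2 - 5*w + 6) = (w + 2)^2*(w^2 - 4*w + 3) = (w - 1)*(w + 2)^2*(w - 3)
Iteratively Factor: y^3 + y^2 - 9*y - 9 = (y + 1)*(y^2 - 9) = (y - 3)*(y + 1)*(y + 3)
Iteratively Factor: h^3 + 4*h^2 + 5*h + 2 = (h + 1)*(h^2 + 3*h + 2) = (h + 1)*(h + 2)*(h + 1)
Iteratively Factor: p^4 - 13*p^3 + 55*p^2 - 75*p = (p - 5)*(p^3 - 8*p^2 + 15*p) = (p - 5)^2*(p^2 - 3*p) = p*(p - 5)^2*(p - 3)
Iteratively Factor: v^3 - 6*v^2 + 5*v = (v - 5)*(v^2 - v) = (v - 5)*(v - 1)*(v)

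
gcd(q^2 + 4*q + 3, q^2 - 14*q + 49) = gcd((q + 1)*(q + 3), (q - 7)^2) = 1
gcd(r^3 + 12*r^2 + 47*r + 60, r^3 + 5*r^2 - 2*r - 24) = r^2 + 7*r + 12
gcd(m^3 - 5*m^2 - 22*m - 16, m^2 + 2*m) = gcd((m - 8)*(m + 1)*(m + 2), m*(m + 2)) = m + 2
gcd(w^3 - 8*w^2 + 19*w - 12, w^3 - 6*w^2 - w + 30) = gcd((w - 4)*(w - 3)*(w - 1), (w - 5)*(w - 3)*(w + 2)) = w - 3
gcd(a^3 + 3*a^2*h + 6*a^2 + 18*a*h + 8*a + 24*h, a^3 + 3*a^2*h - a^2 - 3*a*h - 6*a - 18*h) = a^2 + 3*a*h + 2*a + 6*h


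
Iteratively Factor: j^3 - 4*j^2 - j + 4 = (j - 4)*(j^2 - 1) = (j - 4)*(j - 1)*(j + 1)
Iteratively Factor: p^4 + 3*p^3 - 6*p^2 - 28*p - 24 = (p + 2)*(p^3 + p^2 - 8*p - 12) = (p + 2)^2*(p^2 - p - 6) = (p - 3)*(p + 2)^2*(p + 2)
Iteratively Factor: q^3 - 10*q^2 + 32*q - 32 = (q - 4)*(q^2 - 6*q + 8) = (q - 4)^2*(q - 2)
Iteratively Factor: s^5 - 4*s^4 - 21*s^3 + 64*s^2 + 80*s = (s - 5)*(s^4 + s^3 - 16*s^2 - 16*s) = s*(s - 5)*(s^3 + s^2 - 16*s - 16) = s*(s - 5)*(s + 1)*(s^2 - 16) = s*(s - 5)*(s + 1)*(s + 4)*(s - 4)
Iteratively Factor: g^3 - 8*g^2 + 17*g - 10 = (g - 2)*(g^2 - 6*g + 5) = (g - 2)*(g - 1)*(g - 5)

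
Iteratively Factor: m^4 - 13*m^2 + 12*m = (m - 1)*(m^3 + m^2 - 12*m) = (m - 1)*(m + 4)*(m^2 - 3*m) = (m - 3)*(m - 1)*(m + 4)*(m)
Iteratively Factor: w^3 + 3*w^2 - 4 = (w - 1)*(w^2 + 4*w + 4) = (w - 1)*(w + 2)*(w + 2)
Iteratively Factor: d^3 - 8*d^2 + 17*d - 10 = (d - 5)*(d^2 - 3*d + 2) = (d - 5)*(d - 1)*(d - 2)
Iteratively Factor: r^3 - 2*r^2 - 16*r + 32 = (r - 4)*(r^2 + 2*r - 8) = (r - 4)*(r + 4)*(r - 2)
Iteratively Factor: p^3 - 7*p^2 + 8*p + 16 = (p - 4)*(p^2 - 3*p - 4) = (p - 4)*(p + 1)*(p - 4)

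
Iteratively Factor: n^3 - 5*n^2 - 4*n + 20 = (n - 5)*(n^2 - 4) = (n - 5)*(n + 2)*(n - 2)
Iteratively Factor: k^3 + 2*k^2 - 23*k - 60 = (k - 5)*(k^2 + 7*k + 12) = (k - 5)*(k + 3)*(k + 4)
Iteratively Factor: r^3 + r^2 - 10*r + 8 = (r - 1)*(r^2 + 2*r - 8) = (r - 2)*(r - 1)*(r + 4)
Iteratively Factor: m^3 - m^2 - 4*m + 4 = (m + 2)*(m^2 - 3*m + 2) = (m - 1)*(m + 2)*(m - 2)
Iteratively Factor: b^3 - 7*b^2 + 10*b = (b)*(b^2 - 7*b + 10) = b*(b - 5)*(b - 2)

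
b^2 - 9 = (b - 3)*(b + 3)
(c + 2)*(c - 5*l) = c^2 - 5*c*l + 2*c - 10*l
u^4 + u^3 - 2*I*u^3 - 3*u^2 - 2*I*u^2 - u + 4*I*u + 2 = (u - 1)*(u + 2)*(u - I)^2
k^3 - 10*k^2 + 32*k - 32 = (k - 4)^2*(k - 2)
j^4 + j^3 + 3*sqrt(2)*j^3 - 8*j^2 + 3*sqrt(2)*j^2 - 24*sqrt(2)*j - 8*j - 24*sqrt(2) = (j + 1)*(j - 2*sqrt(2))*(j + 2*sqrt(2))*(j + 3*sqrt(2))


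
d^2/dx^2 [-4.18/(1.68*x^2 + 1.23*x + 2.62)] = (23.595264*x^2 + 17.275104*x - 4.18*(3.36*x + 1.23)*(6.72*x + 2.46) + 36.797376)/(1.68*x^2 + 1.23*x + 2.62)^3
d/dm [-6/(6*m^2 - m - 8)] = 6*(12*m - 1)/(-6*m^2 + m + 8)^2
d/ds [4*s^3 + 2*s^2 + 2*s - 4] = 12*s^2 + 4*s + 2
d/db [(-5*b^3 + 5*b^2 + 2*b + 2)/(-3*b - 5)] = 2*(15*b^3 + 30*b^2 - 25*b - 2)/(9*b^2 + 30*b + 25)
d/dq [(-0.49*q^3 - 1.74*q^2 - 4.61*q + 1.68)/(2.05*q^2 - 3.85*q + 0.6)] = (-1.0045*q^4 + 3.773*q^3 + 15.2675*q^2 - 8.976*q + 3.702)/(4.2025*q^4 - 15.785*q^3 + 17.2825*q^2 - 4.62*q + 0.36)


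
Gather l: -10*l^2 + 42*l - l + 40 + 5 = -10*l^2 + 41*l + 45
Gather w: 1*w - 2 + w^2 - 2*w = w^2 - w - 2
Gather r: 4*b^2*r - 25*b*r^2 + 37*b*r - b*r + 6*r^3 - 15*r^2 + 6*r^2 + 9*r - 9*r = 6*r^3 + r^2*(-25*b - 9) + r*(4*b^2 + 36*b)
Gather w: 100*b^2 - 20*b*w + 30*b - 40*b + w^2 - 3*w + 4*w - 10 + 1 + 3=100*b^2 - 10*b + w^2 + w*(1 - 20*b) - 6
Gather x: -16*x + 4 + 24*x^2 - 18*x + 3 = 24*x^2 - 34*x + 7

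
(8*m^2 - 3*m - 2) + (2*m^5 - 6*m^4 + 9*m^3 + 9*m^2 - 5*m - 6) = 2*m^5 - 6*m^4 + 9*m^3 + 17*m^2 - 8*m - 8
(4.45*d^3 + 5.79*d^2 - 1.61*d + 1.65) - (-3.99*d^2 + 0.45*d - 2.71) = 4.45*d^3 + 9.78*d^2 - 2.06*d + 4.36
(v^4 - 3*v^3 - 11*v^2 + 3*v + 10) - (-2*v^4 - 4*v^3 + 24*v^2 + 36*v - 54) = 3*v^4 + v^3 - 35*v^2 - 33*v + 64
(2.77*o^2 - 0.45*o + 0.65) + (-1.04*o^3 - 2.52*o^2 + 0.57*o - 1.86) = -1.04*o^3 + 0.25*o^2 + 0.12*o - 1.21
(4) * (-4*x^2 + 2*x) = -16*x^2 + 8*x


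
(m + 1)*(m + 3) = m^2 + 4*m + 3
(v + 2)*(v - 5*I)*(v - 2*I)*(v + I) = v^4 + 2*v^3 - 6*I*v^3 - 3*v^2 - 12*I*v^2 - 6*v - 10*I*v - 20*I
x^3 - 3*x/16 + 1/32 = (x - 1/4)^2*(x + 1/2)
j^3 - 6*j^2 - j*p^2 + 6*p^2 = (j - 6)*(j - p)*(j + p)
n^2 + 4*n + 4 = (n + 2)^2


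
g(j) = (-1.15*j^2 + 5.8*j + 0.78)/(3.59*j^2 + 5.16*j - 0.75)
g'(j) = (5.8 - 2.3*j)/(3.59*j^2 + 5.16*j - 0.75) + (-7.18*j - 5.16)*(-1.15*j^2 + 5.8*j + 0.78)/(3.59*j^2 + 5.16*j - 0.75)^2 = (-26.756*j^2 - 3.8754*j - 8.3748)/(12.8881*j^4 + 37.0488*j^3 + 21.2406*j^2 - 7.74*j + 0.5625)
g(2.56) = 0.22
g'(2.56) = -0.15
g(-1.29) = 6.02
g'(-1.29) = -23.35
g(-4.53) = -0.99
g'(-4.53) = -0.22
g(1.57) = 0.44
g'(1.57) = -0.31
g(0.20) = 4.45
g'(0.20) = -56.42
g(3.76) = 0.09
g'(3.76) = -0.08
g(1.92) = 0.34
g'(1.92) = -0.23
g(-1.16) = 3.93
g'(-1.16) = -10.99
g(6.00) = -0.04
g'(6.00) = -0.04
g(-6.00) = -0.77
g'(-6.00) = -0.10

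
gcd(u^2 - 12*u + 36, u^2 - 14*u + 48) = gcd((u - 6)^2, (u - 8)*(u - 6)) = u - 6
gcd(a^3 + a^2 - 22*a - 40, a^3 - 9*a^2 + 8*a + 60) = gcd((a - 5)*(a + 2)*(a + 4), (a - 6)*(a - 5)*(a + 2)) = a^2 - 3*a - 10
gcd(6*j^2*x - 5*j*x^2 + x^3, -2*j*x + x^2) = -2*j*x + x^2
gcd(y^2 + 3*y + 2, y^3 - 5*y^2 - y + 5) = y + 1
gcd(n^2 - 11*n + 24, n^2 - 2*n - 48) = n - 8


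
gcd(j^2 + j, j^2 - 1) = j + 1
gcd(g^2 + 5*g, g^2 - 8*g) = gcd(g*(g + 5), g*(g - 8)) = g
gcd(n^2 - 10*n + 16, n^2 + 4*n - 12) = n - 2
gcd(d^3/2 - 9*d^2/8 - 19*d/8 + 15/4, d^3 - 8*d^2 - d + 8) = 1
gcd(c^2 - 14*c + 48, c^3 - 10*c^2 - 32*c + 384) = c - 8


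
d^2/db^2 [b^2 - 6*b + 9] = 2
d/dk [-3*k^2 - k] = -6*k - 1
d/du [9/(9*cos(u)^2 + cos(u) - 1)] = 9*(18*cos(u) + 1)*sin(u)/(9*cos(u)^2 + cos(u) - 1)^2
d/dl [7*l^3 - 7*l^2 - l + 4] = 21*l^2 - 14*l - 1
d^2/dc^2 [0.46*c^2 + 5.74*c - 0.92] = 0.920000000000000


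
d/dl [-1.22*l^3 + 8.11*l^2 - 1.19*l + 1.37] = -3.66*l^2 + 16.22*l - 1.19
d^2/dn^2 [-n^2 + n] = -2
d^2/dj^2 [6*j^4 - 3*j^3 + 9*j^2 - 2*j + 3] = 72*j^2 - 18*j + 18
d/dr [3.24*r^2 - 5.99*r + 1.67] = 6.48*r - 5.99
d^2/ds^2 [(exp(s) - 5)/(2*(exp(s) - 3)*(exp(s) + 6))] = (exp(4*s) - 23*exp(3*s) + 63*exp(2*s) - 351*exp(s) + 54)*exp(s)/(2*(exp(6*s) + 9*exp(5*s) - 27*exp(4*s) - 297*exp(3*s) + 486*exp(2*s) + 2916*exp(s) - 5832))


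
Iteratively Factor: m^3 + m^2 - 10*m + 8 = (m - 2)*(m^2 + 3*m - 4) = (m - 2)*(m - 1)*(m + 4)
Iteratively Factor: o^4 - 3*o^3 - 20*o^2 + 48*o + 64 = (o - 4)*(o^3 + o^2 - 16*o - 16) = (o - 4)*(o + 4)*(o^2 - 3*o - 4) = (o - 4)^2*(o + 4)*(o + 1)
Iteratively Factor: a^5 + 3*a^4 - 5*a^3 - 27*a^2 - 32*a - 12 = (a + 2)*(a^4 + a^3 - 7*a^2 - 13*a - 6) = (a + 2)^2*(a^3 - a^2 - 5*a - 3) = (a - 3)*(a + 2)^2*(a^2 + 2*a + 1) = (a - 3)*(a + 1)*(a + 2)^2*(a + 1)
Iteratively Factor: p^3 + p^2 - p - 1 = (p + 1)*(p^2 - 1) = (p + 1)^2*(p - 1)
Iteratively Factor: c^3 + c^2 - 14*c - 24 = (c - 4)*(c^2 + 5*c + 6) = (c - 4)*(c + 3)*(c + 2)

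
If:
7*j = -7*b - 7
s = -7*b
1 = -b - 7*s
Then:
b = 1/48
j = -49/48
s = -7/48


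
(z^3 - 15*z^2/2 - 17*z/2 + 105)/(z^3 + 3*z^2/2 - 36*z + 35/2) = (2*z^2 - 5*z - 42)/(2*z^2 + 13*z - 7)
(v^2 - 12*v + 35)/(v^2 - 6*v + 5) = (v - 7)/(v - 1)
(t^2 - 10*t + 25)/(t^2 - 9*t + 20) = (t - 5)/(t - 4)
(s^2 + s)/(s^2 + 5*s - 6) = s*(s + 1)/(s^2 + 5*s - 6)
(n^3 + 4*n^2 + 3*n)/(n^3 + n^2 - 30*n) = (n^2 + 4*n + 3)/(n^2 + n - 30)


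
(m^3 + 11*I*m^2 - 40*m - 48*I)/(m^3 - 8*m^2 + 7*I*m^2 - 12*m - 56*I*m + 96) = (m + 4*I)/(m - 8)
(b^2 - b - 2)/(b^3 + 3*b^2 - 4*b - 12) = (b + 1)/(b^2 + 5*b + 6)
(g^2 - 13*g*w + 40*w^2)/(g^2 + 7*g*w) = (g^2 - 13*g*w + 40*w^2)/(g*(g + 7*w))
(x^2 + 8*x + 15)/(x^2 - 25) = (x + 3)/(x - 5)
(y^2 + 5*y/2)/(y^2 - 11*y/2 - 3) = y*(2*y + 5)/(2*y^2 - 11*y - 6)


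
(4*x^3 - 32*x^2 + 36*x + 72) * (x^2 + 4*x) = 4*x^5 - 16*x^4 - 92*x^3 + 216*x^2 + 288*x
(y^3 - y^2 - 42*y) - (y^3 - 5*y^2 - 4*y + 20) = 4*y^2 - 38*y - 20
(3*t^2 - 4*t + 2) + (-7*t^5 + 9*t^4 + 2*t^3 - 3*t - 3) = -7*t^5 + 9*t^4 + 2*t^3 + 3*t^2 - 7*t - 1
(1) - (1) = 0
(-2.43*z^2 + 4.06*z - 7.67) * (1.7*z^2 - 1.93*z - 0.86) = -4.131*z^4 + 11.5919*z^3 - 18.785*z^2 + 11.3115*z + 6.5962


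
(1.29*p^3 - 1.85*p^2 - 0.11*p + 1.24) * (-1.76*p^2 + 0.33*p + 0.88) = -2.2704*p^5 + 3.6817*p^4 + 0.7183*p^3 - 3.8467*p^2 + 0.3124*p + 1.0912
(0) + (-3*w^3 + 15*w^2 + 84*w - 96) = -3*w^3 + 15*w^2 + 84*w - 96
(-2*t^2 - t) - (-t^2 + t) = -t^2 - 2*t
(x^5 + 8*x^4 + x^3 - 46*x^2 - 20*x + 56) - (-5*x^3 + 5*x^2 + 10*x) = x^5 + 8*x^4 + 6*x^3 - 51*x^2 - 30*x + 56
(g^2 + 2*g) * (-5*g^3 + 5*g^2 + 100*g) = -5*g^5 - 5*g^4 + 110*g^3 + 200*g^2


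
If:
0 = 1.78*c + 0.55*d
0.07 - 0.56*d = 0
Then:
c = -0.04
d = 0.12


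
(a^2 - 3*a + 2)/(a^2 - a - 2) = (a - 1)/(a + 1)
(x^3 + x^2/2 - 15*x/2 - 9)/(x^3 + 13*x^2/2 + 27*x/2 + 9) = (x - 3)/(x + 3)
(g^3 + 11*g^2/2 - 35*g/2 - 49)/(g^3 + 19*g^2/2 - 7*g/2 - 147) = (g + 2)/(g + 6)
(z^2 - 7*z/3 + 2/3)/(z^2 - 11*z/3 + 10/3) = (3*z - 1)/(3*z - 5)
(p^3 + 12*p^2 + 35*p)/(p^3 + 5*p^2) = (p + 7)/p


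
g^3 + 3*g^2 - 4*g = g*(g - 1)*(g + 4)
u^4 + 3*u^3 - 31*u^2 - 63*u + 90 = (u - 5)*(u - 1)*(u + 3)*(u + 6)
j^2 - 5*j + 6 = (j - 3)*(j - 2)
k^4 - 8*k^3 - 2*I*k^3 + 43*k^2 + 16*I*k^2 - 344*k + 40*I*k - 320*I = (k - 8)*(k - 8*I)*(k + I)*(k + 5*I)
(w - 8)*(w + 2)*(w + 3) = w^3 - 3*w^2 - 34*w - 48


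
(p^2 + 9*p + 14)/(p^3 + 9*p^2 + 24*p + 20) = (p + 7)/(p^2 + 7*p + 10)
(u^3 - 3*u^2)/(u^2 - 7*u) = u*(u - 3)/(u - 7)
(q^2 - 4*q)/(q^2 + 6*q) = (q - 4)/(q + 6)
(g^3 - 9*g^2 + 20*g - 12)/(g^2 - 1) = (g^2 - 8*g + 12)/(g + 1)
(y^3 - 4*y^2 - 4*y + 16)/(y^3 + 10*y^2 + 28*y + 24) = (y^2 - 6*y + 8)/(y^2 + 8*y + 12)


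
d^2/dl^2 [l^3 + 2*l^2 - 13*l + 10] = 6*l + 4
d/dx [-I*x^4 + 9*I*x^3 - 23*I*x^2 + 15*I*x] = I*(-4*x^3 + 27*x^2 - 46*x + 15)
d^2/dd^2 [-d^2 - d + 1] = -2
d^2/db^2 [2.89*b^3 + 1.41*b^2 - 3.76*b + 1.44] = 17.34*b + 2.82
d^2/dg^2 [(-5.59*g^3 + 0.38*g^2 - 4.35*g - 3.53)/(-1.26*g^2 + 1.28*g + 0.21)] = (1.4210854715202e-14*g^5 - 1.4210854715202e-14*g^4 + 33.861932*g^3 + 42.037632*g^2 - 25.77393*g + 11.063104)/(2.000376*g^6 - 6.096384*g^5 + 5.192964*g^4 - 0.0650240000000002*g^3 - 0.865494*g^2 - 0.169344*g - 0.009261)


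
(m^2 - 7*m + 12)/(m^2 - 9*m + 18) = (m - 4)/(m - 6)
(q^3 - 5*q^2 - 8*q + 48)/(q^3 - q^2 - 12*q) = (q - 4)/q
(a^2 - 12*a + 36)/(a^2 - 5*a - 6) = (a - 6)/(a + 1)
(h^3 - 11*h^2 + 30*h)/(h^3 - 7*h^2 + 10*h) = (h - 6)/(h - 2)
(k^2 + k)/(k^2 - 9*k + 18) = k*(k + 1)/(k^2 - 9*k + 18)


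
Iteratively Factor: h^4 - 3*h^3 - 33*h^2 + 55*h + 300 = (h + 3)*(h^3 - 6*h^2 - 15*h + 100) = (h - 5)*(h + 3)*(h^2 - h - 20) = (h - 5)^2*(h + 3)*(h + 4)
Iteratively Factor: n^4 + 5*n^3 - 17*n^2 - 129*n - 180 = (n + 4)*(n^3 + n^2 - 21*n - 45) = (n - 5)*(n + 4)*(n^2 + 6*n + 9) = (n - 5)*(n + 3)*(n + 4)*(n + 3)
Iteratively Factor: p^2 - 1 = (p - 1)*(p + 1)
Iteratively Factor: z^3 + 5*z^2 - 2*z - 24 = (z + 3)*(z^2 + 2*z - 8) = (z + 3)*(z + 4)*(z - 2)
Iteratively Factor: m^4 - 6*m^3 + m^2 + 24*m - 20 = (m - 5)*(m^3 - m^2 - 4*m + 4) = (m - 5)*(m - 1)*(m^2 - 4) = (m - 5)*(m - 1)*(m + 2)*(m - 2)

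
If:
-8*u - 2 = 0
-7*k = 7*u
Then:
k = 1/4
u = -1/4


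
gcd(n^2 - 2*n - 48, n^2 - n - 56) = n - 8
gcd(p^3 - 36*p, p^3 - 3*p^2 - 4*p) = p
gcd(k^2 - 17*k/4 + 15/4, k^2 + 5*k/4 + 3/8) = 1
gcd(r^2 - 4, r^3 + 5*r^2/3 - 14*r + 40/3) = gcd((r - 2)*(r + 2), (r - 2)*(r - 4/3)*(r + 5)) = r - 2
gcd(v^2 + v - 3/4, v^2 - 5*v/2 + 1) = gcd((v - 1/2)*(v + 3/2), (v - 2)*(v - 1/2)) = v - 1/2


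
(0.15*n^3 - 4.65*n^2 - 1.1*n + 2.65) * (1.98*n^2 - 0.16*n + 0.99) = 0.297*n^5 - 9.231*n^4 - 1.2855*n^3 + 0.8195*n^2 - 1.513*n + 2.6235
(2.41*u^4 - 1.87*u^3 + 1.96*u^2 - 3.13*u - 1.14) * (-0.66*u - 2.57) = -1.5906*u^5 - 4.9595*u^4 + 3.5123*u^3 - 2.9714*u^2 + 8.7965*u + 2.9298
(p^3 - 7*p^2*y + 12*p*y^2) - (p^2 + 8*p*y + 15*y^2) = p^3 - 7*p^2*y - p^2 + 12*p*y^2 - 8*p*y - 15*y^2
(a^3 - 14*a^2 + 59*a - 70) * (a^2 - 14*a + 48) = a^5 - 28*a^4 + 303*a^3 - 1568*a^2 + 3812*a - 3360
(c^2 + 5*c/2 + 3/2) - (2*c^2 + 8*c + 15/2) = -c^2 - 11*c/2 - 6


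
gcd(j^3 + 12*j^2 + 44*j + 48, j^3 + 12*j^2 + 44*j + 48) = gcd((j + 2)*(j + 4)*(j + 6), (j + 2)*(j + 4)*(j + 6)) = j^3 + 12*j^2 + 44*j + 48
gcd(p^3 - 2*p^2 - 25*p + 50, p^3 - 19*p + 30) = p^2 + 3*p - 10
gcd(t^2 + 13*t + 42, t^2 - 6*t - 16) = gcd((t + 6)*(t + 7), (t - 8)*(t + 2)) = 1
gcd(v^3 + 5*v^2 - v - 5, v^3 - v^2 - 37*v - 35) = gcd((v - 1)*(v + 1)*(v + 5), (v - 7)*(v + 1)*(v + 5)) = v^2 + 6*v + 5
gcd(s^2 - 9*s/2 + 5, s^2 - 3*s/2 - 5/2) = s - 5/2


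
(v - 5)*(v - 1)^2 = v^3 - 7*v^2 + 11*v - 5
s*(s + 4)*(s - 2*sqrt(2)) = s^3 - 2*sqrt(2)*s^2 + 4*s^2 - 8*sqrt(2)*s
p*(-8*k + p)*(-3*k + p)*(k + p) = 24*k^3*p + 13*k^2*p^2 - 10*k*p^3 + p^4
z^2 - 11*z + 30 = (z - 6)*(z - 5)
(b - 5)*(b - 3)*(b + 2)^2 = b^4 - 4*b^3 - 13*b^2 + 28*b + 60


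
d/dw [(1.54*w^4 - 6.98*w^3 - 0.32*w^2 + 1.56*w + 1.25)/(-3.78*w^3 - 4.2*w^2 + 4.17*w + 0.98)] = (-5.8212*w^6 - 12.936*w^5 + 47.3718*w^4 - 40.3828*w^3 - 1.1286*w^2 + 9.8728*w - 3.6837)/(14.2884*w^6 + 31.752*w^5 - 13.8852*w^4 - 42.4368*w^3 + 9.1569*w^2 + 8.1732*w + 0.9604)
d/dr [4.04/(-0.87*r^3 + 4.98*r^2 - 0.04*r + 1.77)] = (10.5444*r^2 - 40.2384*r + 0.1616)/(0.87*r^3 - 4.98*r^2 + 0.04*r - 1.77)^2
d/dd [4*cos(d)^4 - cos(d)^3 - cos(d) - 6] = (-16*cos(d)^3 + 3*cos(d)^2 + 1)*sin(d)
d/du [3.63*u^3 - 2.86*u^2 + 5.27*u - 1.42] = 10.89*u^2 - 5.72*u + 5.27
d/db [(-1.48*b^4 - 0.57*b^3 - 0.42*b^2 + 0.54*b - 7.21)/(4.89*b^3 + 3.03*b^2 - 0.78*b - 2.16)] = (-7.2372*b^6 - 8.9688*b^5 + 3.7899*b^4 + 8.3952*b^3 + 108.1557*b^2 + 45.507*b - 6.7902)/(23.9121*b^6 + 29.6334*b^5 + 1.5525*b^4 - 25.8516*b^3 - 12.4812*b^2 + 3.3696*b + 4.6656)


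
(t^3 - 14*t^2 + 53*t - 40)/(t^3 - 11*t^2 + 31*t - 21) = (t^2 - 13*t + 40)/(t^2 - 10*t + 21)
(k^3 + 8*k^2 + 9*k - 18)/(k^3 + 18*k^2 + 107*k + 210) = (k^2 + 2*k - 3)/(k^2 + 12*k + 35)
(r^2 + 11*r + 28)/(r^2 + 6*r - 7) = (r + 4)/(r - 1)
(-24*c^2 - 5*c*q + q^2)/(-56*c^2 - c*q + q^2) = (3*c + q)/(7*c + q)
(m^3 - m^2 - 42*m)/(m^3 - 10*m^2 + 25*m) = (m^2 - m - 42)/(m^2 - 10*m + 25)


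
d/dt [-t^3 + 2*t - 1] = 2 - 3*t^2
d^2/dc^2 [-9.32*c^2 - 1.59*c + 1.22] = -18.6400000000000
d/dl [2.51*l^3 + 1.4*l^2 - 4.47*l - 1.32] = 7.53*l^2 + 2.8*l - 4.47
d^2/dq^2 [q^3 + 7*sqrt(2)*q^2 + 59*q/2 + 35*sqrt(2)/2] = 6*q + 14*sqrt(2)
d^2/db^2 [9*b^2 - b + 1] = 18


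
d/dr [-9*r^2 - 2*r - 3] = -18*r - 2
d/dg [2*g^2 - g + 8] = 4*g - 1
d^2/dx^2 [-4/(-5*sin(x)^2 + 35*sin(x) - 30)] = 4*(-4*sin(x)^3 + 17*sin(x)^2 - 2*sin(x) - 86)/(5*(sin(x) - 6)^3*(sin(x) - 1)^2)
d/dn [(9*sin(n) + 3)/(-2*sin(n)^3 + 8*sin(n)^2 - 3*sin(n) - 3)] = 6*(6*sin(n)^3 - 9*sin(n)^2 - 8*sin(n) - 3)*cos(n)/((sin(n) - 1)^2*(2*sin(n)^2 - 6*sin(n) - 3)^2)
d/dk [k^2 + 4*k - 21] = 2*k + 4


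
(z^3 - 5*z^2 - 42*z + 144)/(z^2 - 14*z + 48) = (z^2 + 3*z - 18)/(z - 6)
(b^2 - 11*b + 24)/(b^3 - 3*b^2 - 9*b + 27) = (b - 8)/(b^2 - 9)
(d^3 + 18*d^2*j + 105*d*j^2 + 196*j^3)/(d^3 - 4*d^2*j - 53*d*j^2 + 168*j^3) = (d^2 + 11*d*j + 28*j^2)/(d^2 - 11*d*j + 24*j^2)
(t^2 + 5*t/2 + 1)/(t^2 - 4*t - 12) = (t + 1/2)/(t - 6)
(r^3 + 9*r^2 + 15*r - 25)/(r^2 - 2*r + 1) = (r^2 + 10*r + 25)/(r - 1)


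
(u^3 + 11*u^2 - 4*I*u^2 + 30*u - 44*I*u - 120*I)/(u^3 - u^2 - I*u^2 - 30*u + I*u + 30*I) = (u^2 + u*(6 - 4*I) - 24*I)/(u^2 + u*(-6 - I) + 6*I)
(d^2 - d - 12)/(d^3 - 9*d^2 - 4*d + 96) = 1/(d - 8)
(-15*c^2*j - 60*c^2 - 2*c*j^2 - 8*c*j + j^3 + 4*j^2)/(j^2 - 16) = (-15*c^2 - 2*c*j + j^2)/(j - 4)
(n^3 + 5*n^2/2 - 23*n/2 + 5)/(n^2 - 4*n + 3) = (2*n^3 + 5*n^2 - 23*n + 10)/(2*(n^2 - 4*n + 3))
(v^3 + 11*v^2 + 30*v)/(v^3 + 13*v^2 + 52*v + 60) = v/(v + 2)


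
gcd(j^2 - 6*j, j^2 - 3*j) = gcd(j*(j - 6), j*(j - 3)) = j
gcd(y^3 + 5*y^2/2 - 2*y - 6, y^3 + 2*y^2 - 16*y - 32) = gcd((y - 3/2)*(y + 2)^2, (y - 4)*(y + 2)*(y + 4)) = y + 2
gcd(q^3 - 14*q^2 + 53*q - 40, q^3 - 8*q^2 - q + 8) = q^2 - 9*q + 8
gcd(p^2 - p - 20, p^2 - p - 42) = 1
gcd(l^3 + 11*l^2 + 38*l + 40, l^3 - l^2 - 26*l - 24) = l + 4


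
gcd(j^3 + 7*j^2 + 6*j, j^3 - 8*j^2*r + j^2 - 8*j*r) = j^2 + j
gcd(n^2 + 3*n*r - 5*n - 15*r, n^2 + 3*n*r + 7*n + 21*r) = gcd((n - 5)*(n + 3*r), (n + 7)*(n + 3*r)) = n + 3*r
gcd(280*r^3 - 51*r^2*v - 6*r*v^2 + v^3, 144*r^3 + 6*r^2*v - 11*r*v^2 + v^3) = 8*r - v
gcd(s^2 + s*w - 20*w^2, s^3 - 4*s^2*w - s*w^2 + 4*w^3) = s - 4*w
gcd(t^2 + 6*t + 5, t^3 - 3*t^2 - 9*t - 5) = t + 1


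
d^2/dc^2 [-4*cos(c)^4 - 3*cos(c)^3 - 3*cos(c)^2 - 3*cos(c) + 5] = 21*cos(c)/4 + 16*cos(2*c)^2 + 14*cos(2*c) + 27*cos(3*c)/4 - 8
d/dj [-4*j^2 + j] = 1 - 8*j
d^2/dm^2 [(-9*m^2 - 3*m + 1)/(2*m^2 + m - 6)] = 2*(6*m^3 - 312*m^2 - 102*m - 329)/(8*m^6 + 12*m^5 - 66*m^4 - 71*m^3 + 198*m^2 + 108*m - 216)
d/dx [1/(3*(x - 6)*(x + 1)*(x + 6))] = (-(x - 6)*(x + 1) - (x - 6)*(x + 6) - (x + 1)*(x + 6))/(3*(x - 6)^2*(x + 1)^2*(x + 6)^2)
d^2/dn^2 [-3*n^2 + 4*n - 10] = -6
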